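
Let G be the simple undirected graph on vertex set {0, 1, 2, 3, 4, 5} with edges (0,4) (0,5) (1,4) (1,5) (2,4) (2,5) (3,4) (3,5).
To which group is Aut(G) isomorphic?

S_4 × S_2

The vertices split by degree into {4, 5} (degree 4) and {0, 1, 2, 3} (degree 2); every edge runs between the two parts, so G is the complete bipartite graph K_{2,4}. Automorphisms preserve the bipartition setwise (since the parts differ in size) and act as S_4 × S_2 within it; |Aut| = 48.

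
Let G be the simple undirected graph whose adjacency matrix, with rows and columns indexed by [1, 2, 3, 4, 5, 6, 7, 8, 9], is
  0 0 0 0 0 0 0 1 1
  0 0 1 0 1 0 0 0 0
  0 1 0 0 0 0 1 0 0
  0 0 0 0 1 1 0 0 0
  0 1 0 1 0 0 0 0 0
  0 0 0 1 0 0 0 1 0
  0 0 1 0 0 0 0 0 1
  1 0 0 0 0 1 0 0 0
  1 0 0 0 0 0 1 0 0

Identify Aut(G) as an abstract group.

D_9

Every vertex has degree 2 and the graph is connected, so G is the 9-cycle C_9. C_9 has 9 rotations and 9 reflections, so Aut(C_9) ≅ D_9 of order 18.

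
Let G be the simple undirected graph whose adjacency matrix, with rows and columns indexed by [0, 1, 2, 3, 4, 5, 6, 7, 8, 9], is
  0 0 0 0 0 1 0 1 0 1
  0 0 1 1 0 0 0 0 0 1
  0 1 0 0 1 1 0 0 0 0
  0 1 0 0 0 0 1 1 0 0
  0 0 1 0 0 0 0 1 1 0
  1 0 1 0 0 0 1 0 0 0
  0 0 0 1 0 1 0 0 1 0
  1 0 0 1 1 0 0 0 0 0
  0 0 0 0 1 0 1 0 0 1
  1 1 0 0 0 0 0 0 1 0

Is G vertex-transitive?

Yes

G is 3-regular on 10 vertices with no triangles and no 4-cycles (girth 5): this is the Petersen graph. It is a classical fact that the Petersen graph has automorphism group S_5 (order 120), arising from its description as the Kneser graph K(5,2). Under this action every vertex can be carried to every other, so G is vertex-transitive.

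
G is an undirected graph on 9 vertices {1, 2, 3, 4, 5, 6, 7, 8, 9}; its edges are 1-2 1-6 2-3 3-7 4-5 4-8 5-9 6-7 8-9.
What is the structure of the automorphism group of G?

D_4 × D_5

G has two connected components, {1, 2, 3, 6, 7} and {4, 5, 8, 9}; each is 2-regular, so G = C_5 ⊔ C_4. No automorphism exchanges components of different sizes, hence Aut(G) is the direct product D_4 × D_5, order 80.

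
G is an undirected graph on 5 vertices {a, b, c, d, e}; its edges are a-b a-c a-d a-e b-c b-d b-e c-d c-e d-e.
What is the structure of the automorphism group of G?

the symmetric group on 5 letters

Every vertex has degree 4, so G is the complete graph K_5. Every bijection on the vertex set is an automorphism of K_5; hence Aut(K_5) ≅ S_5, order 120.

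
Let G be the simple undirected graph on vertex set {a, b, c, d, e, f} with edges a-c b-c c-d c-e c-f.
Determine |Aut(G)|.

Vertex c has degree 5 and every other vertex has degree 1, so G is the star K_{1,5} with centre c. Any automorphism fixes the centre and permutes the 5 leaves freely, so Aut(G) ≅ S_5 of order 5! = 120.

120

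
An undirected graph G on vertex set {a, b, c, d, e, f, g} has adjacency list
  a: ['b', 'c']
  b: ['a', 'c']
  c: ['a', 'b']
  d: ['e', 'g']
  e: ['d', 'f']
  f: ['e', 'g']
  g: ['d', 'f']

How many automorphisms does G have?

48

G has two connected components, {d, e, f, g} and {a, b, c}; each is 2-regular, so G = C_4 ⊔ C_3. No automorphism exchanges components of different sizes, hence Aut(G) is the direct product D_4 × D_3, order 48.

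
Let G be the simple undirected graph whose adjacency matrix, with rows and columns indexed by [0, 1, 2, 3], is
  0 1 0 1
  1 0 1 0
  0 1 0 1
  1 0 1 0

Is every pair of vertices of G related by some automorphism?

G is 2-regular and bipartite on 2^2 = 4 vertices with girth 4; it is the hypercube graph Q_2. The symmetry group of the 2-cube is the hyperoctahedral group B_2 = Z_2 ≀ S_2, of order 2^2·2! = 8. This group acts transitively on the 4 vertices.

Yes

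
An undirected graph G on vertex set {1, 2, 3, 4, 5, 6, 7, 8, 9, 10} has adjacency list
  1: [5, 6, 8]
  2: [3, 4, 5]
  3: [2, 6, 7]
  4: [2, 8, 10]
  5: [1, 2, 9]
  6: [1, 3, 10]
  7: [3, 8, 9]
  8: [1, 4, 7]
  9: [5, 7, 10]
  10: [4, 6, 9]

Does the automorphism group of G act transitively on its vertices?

G is 3-regular on 10 vertices with no triangles and no 4-cycles (girth 5): this is the Petersen graph. It is a classical fact that the Petersen graph has automorphism group S_5 (order 120), arising from its description as the Kneser graph K(5,2). This group acts transitively on the 10 vertices.

Yes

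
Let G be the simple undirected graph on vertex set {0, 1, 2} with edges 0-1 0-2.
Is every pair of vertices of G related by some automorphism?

No

Vertex 0 is the only vertex of degree 2, so every automorphism fixes it; G is not vertex-transitive.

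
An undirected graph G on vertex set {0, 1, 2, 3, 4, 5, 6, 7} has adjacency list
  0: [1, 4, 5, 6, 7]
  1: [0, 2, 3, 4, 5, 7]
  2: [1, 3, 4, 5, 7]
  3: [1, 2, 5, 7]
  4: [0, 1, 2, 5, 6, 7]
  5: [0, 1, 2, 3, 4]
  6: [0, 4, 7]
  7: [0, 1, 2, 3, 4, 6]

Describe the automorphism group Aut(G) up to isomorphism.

Degrees alone do not determine every vertex (e.g. 0 and 2 both have degree 5), but their neighbour-degree multisets differ: N(0) has degrees [3, 5, 6, 6, 6] while N(2) has degrees [4, 5, 6, 6, 6]. Repeating this refinement separates all vertices, so the only automorphism is the identity.

1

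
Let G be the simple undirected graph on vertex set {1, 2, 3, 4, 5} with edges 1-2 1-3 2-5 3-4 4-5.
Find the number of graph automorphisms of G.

10

G is 2-regular and connected on 5 vertices, i.e. the cycle C_5. C_5 has 5 rotations and 5 reflections, so Aut(C_5) ≅ D_5 of order 10.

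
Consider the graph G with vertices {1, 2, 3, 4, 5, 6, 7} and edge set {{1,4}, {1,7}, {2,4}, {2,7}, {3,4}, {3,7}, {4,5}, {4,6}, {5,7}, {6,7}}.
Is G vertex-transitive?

Automorphisms preserve degree, but G has vertices of degree 2 and vertices of degree 5; no automorphism maps one to the other, so G is not vertex-transitive.

No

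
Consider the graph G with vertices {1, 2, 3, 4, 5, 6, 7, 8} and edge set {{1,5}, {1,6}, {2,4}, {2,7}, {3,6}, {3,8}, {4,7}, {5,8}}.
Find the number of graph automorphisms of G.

60

G has two connected components, {1, 3, 5, 6, 8} and {2, 4, 7}; each is 2-regular, so G = C_5 ⊔ C_3. No automorphism exchanges components of different sizes, hence Aut(G) is the direct product D_3 × D_5, order 60.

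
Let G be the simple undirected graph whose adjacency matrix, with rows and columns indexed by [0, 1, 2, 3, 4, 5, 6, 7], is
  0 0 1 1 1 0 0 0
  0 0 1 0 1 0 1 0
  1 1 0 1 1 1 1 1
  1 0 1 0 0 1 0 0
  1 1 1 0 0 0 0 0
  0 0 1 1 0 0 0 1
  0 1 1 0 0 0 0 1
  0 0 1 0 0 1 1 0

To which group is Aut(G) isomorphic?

D_7

Vertex 2 is the unique vertex of degree 7; the remaining 7 vertices each have degree 3 and induce a cycle, so G is the wheel on 8 vertices with hub 2. With the hub fixed, the remaining symmetry is that of the rim cycle C_7, giving the dihedral group D_7.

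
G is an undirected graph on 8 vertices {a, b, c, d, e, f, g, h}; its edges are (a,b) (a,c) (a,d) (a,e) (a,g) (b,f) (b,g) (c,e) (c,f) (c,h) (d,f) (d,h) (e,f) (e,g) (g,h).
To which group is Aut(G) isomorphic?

Degrees alone do not determine every vertex (e.g. b and d both have degree 3), but their neighbour-degree multisets differ: N(b) has degrees [4, 4, 5] while N(d) has degrees [3, 4, 5]. Repeating this refinement separates all vertices, so the only automorphism is the identity.

1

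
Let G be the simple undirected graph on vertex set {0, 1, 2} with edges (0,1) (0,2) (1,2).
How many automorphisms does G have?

6

All 3 vertices are pairwise adjacent: G = K_3. Every bijection on the vertex set is an automorphism of K_3; hence Aut(K_3) ≅ S_3, order 6.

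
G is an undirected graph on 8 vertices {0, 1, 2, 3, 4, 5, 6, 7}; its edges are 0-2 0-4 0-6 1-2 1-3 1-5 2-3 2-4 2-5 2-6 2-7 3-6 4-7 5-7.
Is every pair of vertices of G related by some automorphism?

Vertex 2 is the only vertex of degree 7, so every automorphism fixes it; G is not vertex-transitive.

No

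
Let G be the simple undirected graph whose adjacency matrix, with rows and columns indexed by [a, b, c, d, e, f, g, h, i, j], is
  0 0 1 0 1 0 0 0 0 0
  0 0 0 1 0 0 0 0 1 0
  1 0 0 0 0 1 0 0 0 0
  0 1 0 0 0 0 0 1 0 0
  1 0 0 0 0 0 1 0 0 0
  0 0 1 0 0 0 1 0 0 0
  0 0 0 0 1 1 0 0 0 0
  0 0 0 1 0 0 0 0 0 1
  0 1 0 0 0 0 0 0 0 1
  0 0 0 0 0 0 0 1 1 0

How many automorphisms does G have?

200

G has two connected components, {b, d, h, i, j} and {a, c, e, f, g}; each is 2-regular, so G = C_5 ⊔ C_5. Aut of a disjoint union of two copies of C_5 is the wreath product D_5 ≀ Z_2, of order 2·10² = 200.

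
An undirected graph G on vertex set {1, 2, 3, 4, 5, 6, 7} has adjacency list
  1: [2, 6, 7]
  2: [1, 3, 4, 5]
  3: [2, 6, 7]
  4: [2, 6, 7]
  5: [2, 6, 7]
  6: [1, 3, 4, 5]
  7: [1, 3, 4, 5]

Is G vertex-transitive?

Automorphisms preserve degree, but G has vertices of degree 3 and vertices of degree 4; no automorphism maps one to the other, so G is not vertex-transitive.

No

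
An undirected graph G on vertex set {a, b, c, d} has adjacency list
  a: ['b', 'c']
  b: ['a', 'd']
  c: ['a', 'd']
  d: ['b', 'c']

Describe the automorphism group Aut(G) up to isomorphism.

the dihedral group of order 8

Every vertex has degree 2 and the graph is connected, so G is the 4-cycle C_4. C_4 has 4 rotations and 4 reflections, so Aut(C_4) ≅ D_4 of order 8.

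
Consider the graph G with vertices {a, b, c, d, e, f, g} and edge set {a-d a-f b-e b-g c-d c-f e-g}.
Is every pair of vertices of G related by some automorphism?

G has two connected components, {a, c, d, f} and {b, e, g}; each is 2-regular, so G = C_4 ⊔ C_3. The orbit of a under Aut(G) is {a, c, d, f}, which does not contain b, so G is not vertex-transitive.

No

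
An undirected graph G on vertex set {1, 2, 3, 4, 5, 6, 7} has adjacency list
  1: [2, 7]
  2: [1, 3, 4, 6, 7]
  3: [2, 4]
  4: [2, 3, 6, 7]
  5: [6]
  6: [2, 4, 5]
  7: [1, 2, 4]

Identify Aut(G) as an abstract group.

the trivial group

Degrees alone do not determine every vertex (e.g. 1 and 3 both have degree 2), but their neighbour-degree multisets differ: N(1) has degrees [3, 5] while N(3) has degrees [4, 5]. Repeating this refinement separates all vertices, so the only automorphism is the identity.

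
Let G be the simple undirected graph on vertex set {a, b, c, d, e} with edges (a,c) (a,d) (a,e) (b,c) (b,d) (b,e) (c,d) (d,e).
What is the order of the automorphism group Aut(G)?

Vertex d is the unique vertex of degree 4; the remaining 4 vertices each have degree 3 and induce a cycle, so G is the wheel on 5 vertices with hub d. With the hub fixed, the remaining symmetry is that of the rim cycle C_4, giving the dihedral group D_4.

8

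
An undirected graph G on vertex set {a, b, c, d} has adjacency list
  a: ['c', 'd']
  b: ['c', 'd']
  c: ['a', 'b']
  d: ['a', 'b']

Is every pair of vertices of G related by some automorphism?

Yes

G is 2-regular and bipartite with parts {a, b} and {c, d} (each part is independent and every cross-pair is an edge), so G = K_{2,2}. Each part can be permuted independently (S_2 × S_2) and the two equal-size parts can also be swapped, giving (S_2 × S_2) ⋊ Z_2 of order 2·(2!)² = 8. This group acts transitively on the 4 vertices.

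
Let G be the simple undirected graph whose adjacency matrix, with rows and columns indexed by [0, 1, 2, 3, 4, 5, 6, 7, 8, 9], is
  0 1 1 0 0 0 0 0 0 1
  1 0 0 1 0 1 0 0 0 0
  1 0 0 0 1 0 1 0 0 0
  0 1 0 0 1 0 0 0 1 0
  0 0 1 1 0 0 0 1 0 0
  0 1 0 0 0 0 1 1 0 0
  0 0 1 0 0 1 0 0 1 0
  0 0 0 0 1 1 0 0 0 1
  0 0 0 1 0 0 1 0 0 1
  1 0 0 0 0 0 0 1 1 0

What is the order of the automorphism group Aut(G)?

G is 3-regular on 10 vertices with no triangles and no 4-cycles (girth 5): this is the Petersen graph. Viewing the Petersen graph as the Kneser graph K(5,2) — vertices are 2-subsets of {1,…,5}, edges join disjoint pairs — its automorphisms are exactly the permutations of the 5-element set, so Aut ≅ S_5 of order 120.

120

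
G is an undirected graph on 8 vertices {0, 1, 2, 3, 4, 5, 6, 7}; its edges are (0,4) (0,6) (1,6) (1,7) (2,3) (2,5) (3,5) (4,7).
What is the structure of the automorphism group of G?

G has two connected components, {0, 1, 4, 6, 7} and {2, 3, 5}; each is 2-regular, so G = C_5 ⊔ C_3. No automorphism exchanges components of different sizes, hence Aut(G) is the direct product D_3 × D_5, order 60.

D_3 × D_5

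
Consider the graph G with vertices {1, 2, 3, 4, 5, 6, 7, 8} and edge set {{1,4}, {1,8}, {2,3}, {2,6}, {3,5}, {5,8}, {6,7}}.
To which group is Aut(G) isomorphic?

C_2

The degree sequence is [2, 2, 2, 1, 2, 2, 1, 2]; the two degree-1 vertices 4 and 7 are the ends of a path, so G = P_8. The only nontrivial automorphism of a path is the end-to-end reflection, so Aut(G) ≅ Z_2.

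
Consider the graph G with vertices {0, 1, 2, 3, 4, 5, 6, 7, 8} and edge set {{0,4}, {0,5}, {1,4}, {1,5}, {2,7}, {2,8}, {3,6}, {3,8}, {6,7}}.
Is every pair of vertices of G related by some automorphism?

No

G has two connected components, {2, 3, 6, 7, 8} and {0, 1, 4, 5}; each is 2-regular, so G = C_5 ⊔ C_4. The orbit of 0 under Aut(G) is {0, 1, 4, 5}, which does not contain 2, so G is not vertex-transitive.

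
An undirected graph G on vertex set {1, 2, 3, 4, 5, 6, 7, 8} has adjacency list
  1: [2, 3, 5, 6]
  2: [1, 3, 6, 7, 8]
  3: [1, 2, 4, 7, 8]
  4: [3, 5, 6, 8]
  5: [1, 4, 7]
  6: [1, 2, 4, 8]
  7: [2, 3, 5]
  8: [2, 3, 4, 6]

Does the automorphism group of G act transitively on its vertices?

No

Automorphisms preserve degree, but G has vertices of degree 3 and vertices of degree 5; no automorphism maps one to the other, so G is not vertex-transitive.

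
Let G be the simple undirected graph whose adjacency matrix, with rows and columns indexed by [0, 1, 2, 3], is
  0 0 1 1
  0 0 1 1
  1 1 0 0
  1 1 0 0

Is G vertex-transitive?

G is 2-regular and bipartite on 2^2 = 4 vertices with girth 4; it is the hypercube graph Q_2. The symmetry group of the 2-cube is the hyperoctahedral group B_2 = Z_2 ≀ S_2, of order 2^2·2! = 8. This group acts transitively on the 4 vertices.

Yes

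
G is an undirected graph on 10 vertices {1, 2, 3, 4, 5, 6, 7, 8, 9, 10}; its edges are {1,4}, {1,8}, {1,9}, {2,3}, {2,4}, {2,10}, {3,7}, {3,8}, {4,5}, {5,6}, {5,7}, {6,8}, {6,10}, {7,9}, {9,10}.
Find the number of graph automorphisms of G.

120

G is 3-regular on 10 vertices with no triangles and no 4-cycles (girth 5): this is the Petersen graph. Viewing the Petersen graph as the Kneser graph K(5,2) — vertices are 2-subsets of {1,…,5}, edges join disjoint pairs — its automorphisms are exactly the permutations of the 5-element set, so Aut ≅ S_5 of order 120.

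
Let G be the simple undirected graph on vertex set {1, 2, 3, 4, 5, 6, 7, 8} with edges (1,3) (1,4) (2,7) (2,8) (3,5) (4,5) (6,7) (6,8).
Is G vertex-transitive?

Yes

G has two connected components, {2, 6, 7, 8} and {1, 3, 4, 5}; each is 2-regular, so G = C_4 ⊔ C_4. Aut of a disjoint union of two copies of C_4 is the wreath product D_4 ≀ Z_2, of order 2·8² = 128. This group acts transitively on the 8 vertices.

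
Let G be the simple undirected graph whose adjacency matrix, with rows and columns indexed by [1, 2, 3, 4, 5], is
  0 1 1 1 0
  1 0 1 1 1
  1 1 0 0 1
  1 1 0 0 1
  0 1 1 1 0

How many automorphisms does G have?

Vertex 2 is the unique vertex of degree 4; the remaining 4 vertices each have degree 3 and induce a cycle, so G is the wheel on 5 vertices with hub 2. Every automorphism fixes the hub and acts on the rim 4-cycle, so Aut(G) ≅ Aut(C_4) = D_4 of order 8.

8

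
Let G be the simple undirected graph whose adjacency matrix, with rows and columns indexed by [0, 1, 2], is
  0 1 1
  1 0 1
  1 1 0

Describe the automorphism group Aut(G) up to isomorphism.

Every vertex has degree 2, so G is the complete graph K_3. Every bijection on the vertex set is an automorphism of K_3; hence Aut(K_3) ≅ S_3, order 6.

S_3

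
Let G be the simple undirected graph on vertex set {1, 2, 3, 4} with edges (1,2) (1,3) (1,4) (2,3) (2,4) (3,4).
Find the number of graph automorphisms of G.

All 4 vertices are pairwise adjacent: G = K_4. Every bijection on the vertex set is an automorphism of K_4; hence Aut(K_4) ≅ S_4, order 24.

24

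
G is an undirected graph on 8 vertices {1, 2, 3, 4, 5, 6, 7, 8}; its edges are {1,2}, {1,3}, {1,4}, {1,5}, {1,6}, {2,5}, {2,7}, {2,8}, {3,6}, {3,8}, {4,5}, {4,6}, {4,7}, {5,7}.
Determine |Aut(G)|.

Degrees alone do not determine every vertex (e.g. 2 and 4 both have degree 4), but their neighbour-degree multisets differ: N(2) has degrees [2, 3, 4, 5] while N(4) has degrees [3, 3, 4, 5]. Repeating this refinement separates all vertices, so the only automorphism is the identity.

1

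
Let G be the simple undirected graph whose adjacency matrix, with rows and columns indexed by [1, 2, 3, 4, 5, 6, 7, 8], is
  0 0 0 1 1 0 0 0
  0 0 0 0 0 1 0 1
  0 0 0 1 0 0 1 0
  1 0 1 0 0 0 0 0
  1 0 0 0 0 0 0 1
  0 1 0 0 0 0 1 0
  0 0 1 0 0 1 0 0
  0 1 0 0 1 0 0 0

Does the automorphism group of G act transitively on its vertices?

Every vertex has degree 2 and the graph is connected, so G is the 8-cycle C_8. C_8 has 8 rotations and 8 reflections, so Aut(C_8) ≅ D_8 of order 16. This group acts transitively on the 8 vertices.

Yes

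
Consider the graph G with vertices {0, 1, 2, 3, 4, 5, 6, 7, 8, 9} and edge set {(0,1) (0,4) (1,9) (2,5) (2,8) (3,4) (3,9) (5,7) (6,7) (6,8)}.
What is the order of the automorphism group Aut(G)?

G has two connected components, {0, 1, 3, 4, 9} and {2, 5, 6, 7, 8}; each is 2-regular, so G = C_5 ⊔ C_5. Aut of a disjoint union of two copies of C_5 is the wreath product D_5 ≀ Z_2, of order 2·10² = 200.

200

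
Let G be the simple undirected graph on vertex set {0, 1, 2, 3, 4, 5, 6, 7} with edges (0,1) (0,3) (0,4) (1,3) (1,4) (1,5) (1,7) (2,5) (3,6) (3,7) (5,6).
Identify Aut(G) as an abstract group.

1

Degrees alone do not determine every vertex (e.g. 0 and 5 both have degree 3), but their neighbour-degree multisets differ: N(0) has degrees [2, 4, 5] while N(5) has degrees [1, 2, 5]. Repeating this refinement separates all vertices, so the only automorphism is the identity.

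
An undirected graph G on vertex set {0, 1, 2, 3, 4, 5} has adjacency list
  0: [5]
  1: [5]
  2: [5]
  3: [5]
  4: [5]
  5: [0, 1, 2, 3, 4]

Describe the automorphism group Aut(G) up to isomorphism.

Vertex 5 has degree 5 and every other vertex has degree 1, so G is the star K_{1,5} with centre 5. Any automorphism fixes the centre and permutes the 5 leaves freely, so Aut(G) ≅ S_5 of order 5! = 120.

S_5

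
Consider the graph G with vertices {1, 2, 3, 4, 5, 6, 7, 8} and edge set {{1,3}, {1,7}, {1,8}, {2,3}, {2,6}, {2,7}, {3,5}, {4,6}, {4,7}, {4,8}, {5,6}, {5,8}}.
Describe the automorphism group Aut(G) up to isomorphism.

Z_2^3 ⋊ S_3

G is 3-regular and bipartite on 2^3 = 8 vertices with girth 4; it is the hypercube graph Q_3. The symmetry group of the 3-cube is the hyperoctahedral group B_3 = Z_2 ≀ S_3, of order 2^3·3! = 48.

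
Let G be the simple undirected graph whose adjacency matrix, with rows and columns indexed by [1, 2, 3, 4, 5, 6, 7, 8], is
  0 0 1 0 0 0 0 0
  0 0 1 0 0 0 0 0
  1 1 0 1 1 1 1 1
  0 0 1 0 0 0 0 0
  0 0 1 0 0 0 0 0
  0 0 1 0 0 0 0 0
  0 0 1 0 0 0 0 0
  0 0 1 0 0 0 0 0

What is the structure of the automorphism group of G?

Vertex 3 has degree 7 and every other vertex has degree 1, so G is the star K_{1,7} with centre 3. The 7 leaves are pairwise interchangeable while the centre is fixed, giving Aut(G) = S_7.

S_7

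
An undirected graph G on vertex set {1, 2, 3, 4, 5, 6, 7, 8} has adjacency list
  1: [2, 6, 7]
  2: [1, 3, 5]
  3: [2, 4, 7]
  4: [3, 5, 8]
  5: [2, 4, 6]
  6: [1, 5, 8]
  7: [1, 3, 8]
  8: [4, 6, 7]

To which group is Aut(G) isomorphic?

Z_2^3 ⋊ S_3

G is 3-regular and bipartite on 2^3 = 8 vertices with girth 4; it is the hypercube graph Q_3. The symmetry group of the 3-cube is the hyperoctahedral group B_3 = Z_2 ≀ S_3, of order 2^3·3! = 48.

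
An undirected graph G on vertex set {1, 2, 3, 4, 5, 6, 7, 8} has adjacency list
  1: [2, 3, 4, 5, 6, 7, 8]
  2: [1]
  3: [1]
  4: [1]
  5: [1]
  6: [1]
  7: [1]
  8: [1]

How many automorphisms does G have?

5040

Vertex 1 has degree 7 and every other vertex has degree 1, so G is the star K_{1,7} with centre 1. Any automorphism fixes the centre and permutes the 7 leaves freely, so Aut(G) ≅ S_7 of order 7! = 5040.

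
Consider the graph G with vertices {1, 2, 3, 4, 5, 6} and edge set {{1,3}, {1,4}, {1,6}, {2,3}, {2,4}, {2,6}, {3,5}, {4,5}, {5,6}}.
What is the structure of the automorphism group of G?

G is 3-regular and bipartite with parts {1, 2, 5} and {3, 4, 6} (each part is independent and every cross-pair is an edge), so G = K_{3,3}. Aut(K_{3,3}) is the wreath product S_3 ≀ Z_2: permute within each part, then optionally swap the parts; |Aut| = 2·(3!)² = 72.

S_3 ≀ Z_2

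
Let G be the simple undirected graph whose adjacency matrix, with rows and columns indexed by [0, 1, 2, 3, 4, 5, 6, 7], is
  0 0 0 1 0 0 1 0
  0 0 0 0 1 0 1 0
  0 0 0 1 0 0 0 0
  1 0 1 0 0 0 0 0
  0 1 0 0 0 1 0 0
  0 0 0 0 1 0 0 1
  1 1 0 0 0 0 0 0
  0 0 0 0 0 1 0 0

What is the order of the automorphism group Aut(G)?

The degree sequence is [2, 2, 1, 2, 2, 2, 2, 1]; the two degree-1 vertices 2 and 7 are the ends of a path, so G = P_8. A path has exactly one nontrivial symmetry — reversal — giving Aut(G) of order 2.

2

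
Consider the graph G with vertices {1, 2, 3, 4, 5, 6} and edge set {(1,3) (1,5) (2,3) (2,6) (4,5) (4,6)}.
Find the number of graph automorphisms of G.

12

Every vertex has degree 2 and the graph is connected, so G is the 6-cycle C_6. C_6 has 6 rotations and 6 reflections, so Aut(C_6) ≅ D_6 of order 12.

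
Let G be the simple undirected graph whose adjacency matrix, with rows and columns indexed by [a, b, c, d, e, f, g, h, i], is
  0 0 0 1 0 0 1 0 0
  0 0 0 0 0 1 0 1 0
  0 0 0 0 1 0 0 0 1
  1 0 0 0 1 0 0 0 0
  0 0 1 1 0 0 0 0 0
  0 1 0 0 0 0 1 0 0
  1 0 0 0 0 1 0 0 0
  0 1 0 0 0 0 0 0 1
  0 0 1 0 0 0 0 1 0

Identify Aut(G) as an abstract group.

D_9

Every vertex has degree 2 and the graph is connected, so G is the 9-cycle C_9. C_9 has 9 rotations and 9 reflections, so Aut(C_9) ≅ D_9 of order 18.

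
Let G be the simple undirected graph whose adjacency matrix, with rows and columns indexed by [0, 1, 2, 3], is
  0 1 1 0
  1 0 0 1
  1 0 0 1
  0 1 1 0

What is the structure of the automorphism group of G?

G is 2-regular and bipartite on 2^2 = 4 vertices with girth 4; it is the hypercube graph Q_2. Aut(Q_2) consists of the signed permutations of the 2 coordinate axes: 2! permutations times 2^2 sign flips, so |Aut| = 2^2·2! = 8.

the dihedral group of order 8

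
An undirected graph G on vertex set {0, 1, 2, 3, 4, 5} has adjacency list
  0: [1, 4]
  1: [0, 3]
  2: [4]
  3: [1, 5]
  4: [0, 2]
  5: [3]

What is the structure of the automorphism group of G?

Z_2

The degree sequence is [2, 2, 1, 2, 2, 1]; the two degree-1 vertices 2 and 5 are the ends of a path, so G = P_6. The only nontrivial automorphism of a path is the end-to-end reflection, so Aut(G) ≅ Z_2.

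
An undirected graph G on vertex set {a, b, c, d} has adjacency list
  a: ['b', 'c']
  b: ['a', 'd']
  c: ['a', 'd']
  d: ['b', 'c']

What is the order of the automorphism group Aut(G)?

8

G is 2-regular and connected on 4 vertices, i.e. the cycle C_4. The automorphisms of the 4-cycle are exactly the symmetries of a regular 4-gon: the dihedral group D_4, |D_4| = 8.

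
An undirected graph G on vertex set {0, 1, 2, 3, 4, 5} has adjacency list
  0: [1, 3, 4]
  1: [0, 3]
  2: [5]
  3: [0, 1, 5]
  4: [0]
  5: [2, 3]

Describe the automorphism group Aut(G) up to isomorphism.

1

Degrees alone do not determine every vertex (e.g. 0 and 3 both have degree 3), but their neighbour-degree multisets differ: N(0) has degrees [1, 2, 3] while N(3) has degrees [2, 2, 3]. Repeating this refinement separates all vertices, so the only automorphism is the identity.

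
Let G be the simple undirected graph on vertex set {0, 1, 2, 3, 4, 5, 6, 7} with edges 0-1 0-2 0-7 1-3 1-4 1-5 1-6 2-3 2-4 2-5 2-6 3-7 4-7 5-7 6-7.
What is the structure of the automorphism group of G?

The vertices split by degree into {1, 2, 7} (degree 5) and {0, 3, 4, 5, 6} (degree 3); every edge runs between the two parts, so G is the complete bipartite graph K_{3,5}. Automorphisms preserve the bipartition setwise (since the parts differ in size) and act as S_3 × S_5 within it; |Aut| = 720.

S_3 × S_5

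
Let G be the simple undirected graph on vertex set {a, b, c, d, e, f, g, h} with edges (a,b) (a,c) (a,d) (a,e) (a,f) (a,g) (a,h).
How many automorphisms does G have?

Vertex a has degree 7 and every other vertex has degree 1, so G is the star K_{1,7} with centre a. The 7 leaves are pairwise interchangeable while the centre is fixed, giving Aut(G) = S_7.

5040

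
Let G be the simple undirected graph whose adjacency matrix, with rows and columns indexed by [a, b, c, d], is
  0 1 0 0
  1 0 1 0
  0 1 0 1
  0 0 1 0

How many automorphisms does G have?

2

The degree sequence is [1, 2, 2, 1]; the two degree-1 vertices a and d are the ends of a path, so G = P_4. The only nontrivial automorphism of a path is the end-to-end reflection, so Aut(G) ≅ Z_2.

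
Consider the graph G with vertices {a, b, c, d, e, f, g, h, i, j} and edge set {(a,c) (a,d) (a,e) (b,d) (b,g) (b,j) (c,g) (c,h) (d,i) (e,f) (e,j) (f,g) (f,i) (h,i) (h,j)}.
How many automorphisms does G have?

G is 3-regular on 10 vertices with no triangles and no 4-cycles (girth 5): this is the Petersen graph. It is a classical fact that the Petersen graph has automorphism group S_5 (order 120), arising from its description as the Kneser graph K(5,2).

120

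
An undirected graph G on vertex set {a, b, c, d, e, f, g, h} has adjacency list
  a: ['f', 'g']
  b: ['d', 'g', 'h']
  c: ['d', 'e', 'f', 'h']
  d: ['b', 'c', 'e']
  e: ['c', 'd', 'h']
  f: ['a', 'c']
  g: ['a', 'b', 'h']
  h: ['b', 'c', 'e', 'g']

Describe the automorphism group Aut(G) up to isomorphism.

the trivial group

The degree sequence is [2, 3, 4, 3, 3, 2, 3, 4]. Checking the degree-preserving permutations of the vertex set shows that none except the identity preserves every edge, so Aut(G) is trivial.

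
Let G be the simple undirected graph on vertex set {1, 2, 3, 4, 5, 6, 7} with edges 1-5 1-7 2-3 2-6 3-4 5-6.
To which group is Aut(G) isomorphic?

The degree sequence is [2, 2, 2, 1, 2, 2, 1]; the two degree-1 vertices 4 and 7 are the ends of a path, so G = P_7. The only nontrivial automorphism of a path is the end-to-end reflection, so Aut(G) ≅ Z_2.

Z_2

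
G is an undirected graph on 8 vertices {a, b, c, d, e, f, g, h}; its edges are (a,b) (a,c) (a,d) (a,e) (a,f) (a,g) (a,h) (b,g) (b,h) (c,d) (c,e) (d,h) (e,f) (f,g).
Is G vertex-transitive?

Vertex a is the only vertex of degree 7, so every automorphism fixes it; G is not vertex-transitive.

No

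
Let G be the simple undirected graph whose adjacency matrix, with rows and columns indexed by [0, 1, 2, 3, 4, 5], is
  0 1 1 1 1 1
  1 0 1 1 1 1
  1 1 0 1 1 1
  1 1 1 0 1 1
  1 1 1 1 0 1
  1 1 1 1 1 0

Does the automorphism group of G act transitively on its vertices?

Yes

Every vertex has degree 5, so G is the complete graph K_6. Every bijection on the vertex set is an automorphism of K_6; hence Aut(K_6) ≅ S_6, order 720. Under this action every vertex can be carried to every other, so G is vertex-transitive.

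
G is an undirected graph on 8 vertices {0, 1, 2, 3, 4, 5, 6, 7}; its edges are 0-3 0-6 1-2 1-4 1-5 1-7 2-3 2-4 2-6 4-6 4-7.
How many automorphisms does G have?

1

The degree sequence is [2, 4, 4, 2, 4, 1, 3, 2]. Checking the degree-preserving permutations of the vertex set shows that none except the identity preserves every edge, so Aut(G) is trivial.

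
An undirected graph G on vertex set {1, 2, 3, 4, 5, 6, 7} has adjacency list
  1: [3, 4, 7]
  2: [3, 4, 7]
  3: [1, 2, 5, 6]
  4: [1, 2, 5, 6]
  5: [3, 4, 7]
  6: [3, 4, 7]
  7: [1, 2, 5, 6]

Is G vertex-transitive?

Automorphisms preserve degree, but G has vertices of degree 3 and vertices of degree 4; no automorphism maps one to the other, so G is not vertex-transitive.

No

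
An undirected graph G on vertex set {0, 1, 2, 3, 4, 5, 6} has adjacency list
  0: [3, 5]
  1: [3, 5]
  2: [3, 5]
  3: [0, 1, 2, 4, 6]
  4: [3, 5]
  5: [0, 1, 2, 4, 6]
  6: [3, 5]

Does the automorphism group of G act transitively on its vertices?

No

Automorphisms preserve degree, but G has vertices of degree 2 and vertices of degree 5; no automorphism maps one to the other, so G is not vertex-transitive.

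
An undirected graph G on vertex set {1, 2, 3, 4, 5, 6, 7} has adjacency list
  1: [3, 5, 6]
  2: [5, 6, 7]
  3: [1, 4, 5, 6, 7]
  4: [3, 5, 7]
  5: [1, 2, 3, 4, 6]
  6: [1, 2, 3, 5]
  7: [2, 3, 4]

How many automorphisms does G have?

The degree sequence is [3, 3, 5, 3, 5, 4, 3]. Checking the degree-preserving permutations of the vertex set shows that none except the identity preserves every edge, so Aut(G) is trivial.

1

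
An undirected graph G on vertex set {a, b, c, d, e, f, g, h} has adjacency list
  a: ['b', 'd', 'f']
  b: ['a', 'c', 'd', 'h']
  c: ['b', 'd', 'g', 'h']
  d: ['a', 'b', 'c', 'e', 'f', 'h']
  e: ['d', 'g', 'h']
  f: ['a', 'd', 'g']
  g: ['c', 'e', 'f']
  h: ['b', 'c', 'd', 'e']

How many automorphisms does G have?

1

The degree sequence is [3, 4, 4, 6, 3, 3, 3, 4]. Checking the degree-preserving permutations of the vertex set shows that none except the identity preserves every edge, so Aut(G) is trivial.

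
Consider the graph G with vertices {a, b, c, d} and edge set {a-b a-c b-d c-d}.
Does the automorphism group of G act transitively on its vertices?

G is 2-regular and bipartite on 2^2 = 4 vertices with girth 4; it is the hypercube graph Q_2. The symmetry group of the 2-cube is the hyperoctahedral group B_2 = Z_2 ≀ S_2, of order 2^2·2! = 8. Under this action every vertex can be carried to every other, so G is vertex-transitive.

Yes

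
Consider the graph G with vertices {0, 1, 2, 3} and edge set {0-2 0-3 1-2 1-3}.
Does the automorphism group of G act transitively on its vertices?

Yes

G is 2-regular and bipartite on 2^2 = 4 vertices with girth 4; it is the hypercube graph Q_2. The symmetry group of the 2-cube is the hyperoctahedral group B_2 = Z_2 ≀ S_2, of order 2^2·2! = 8. This group acts transitively on the 4 vertices.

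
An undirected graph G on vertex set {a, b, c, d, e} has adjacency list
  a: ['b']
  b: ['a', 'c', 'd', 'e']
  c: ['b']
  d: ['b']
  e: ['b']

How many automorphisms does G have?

Vertex b has degree 4 and every other vertex has degree 1, so G is the star K_{1,4} with centre b. The 4 leaves are pairwise interchangeable while the centre is fixed, giving Aut(G) = S_4.

24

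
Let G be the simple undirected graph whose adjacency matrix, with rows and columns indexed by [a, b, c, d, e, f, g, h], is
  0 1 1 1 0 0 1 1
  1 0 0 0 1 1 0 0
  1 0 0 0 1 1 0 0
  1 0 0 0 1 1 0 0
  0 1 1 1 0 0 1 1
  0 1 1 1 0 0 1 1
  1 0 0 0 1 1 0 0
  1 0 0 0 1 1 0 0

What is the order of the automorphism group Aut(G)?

720

The vertices split by degree into {a, e, f} (degree 5) and {b, c, d, g, h} (degree 3); every edge runs between the two parts, so G is the complete bipartite graph K_{3,5}. The parts have unequal sizes, so no automorphism swaps them; each part is permuted independently, giving S_3 × S_5 of order 3!·5! = 720.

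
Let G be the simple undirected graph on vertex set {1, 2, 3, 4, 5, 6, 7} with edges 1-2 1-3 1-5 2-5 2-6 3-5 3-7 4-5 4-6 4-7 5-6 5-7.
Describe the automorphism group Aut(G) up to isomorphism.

the dihedral group of order 12

Vertex 5 is the unique vertex of degree 6; the remaining 6 vertices each have degree 3 and induce a cycle, so G is the wheel on 7 vertices with hub 5. With the hub fixed, the remaining symmetry is that of the rim cycle C_6, giving the dihedral group D_6.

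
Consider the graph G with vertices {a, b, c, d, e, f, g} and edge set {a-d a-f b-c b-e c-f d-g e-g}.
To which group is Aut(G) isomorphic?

D_7

Every vertex has degree 2 and the graph is connected, so G is the 7-cycle C_7. C_7 has 7 rotations and 7 reflections, so Aut(C_7) ≅ D_7 of order 14.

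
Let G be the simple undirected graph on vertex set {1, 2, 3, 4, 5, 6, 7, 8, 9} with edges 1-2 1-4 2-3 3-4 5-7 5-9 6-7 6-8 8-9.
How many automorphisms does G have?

G has two connected components, {5, 6, 7, 8, 9} and {1, 2, 3, 4}; each is 2-regular, so G = C_5 ⊔ C_4. The components are non-isomorphic (different sizes), so Aut(G) = Aut(C_4) × Aut(C_5) = D_4 × D_5 of order 8·10 = 80.

80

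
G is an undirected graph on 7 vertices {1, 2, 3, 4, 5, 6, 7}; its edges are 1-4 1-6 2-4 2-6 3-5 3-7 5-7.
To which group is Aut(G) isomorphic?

D_3 × D_4

G has two connected components, {1, 2, 4, 6} and {3, 5, 7}; each is 2-regular, so G = C_4 ⊔ C_3. The components are non-isomorphic (different sizes), so Aut(G) = Aut(C_3) × Aut(C_4) = D_3 × D_4 of order 6·8 = 48.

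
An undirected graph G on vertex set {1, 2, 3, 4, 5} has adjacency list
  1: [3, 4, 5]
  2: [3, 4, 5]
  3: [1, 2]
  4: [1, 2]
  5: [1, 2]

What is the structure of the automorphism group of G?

S_2 × S_3

The vertices split by degree into {1, 2} (degree 3) and {3, 4, 5} (degree 2); every edge runs between the two parts, so G is the complete bipartite graph K_{2,3}. The parts have unequal sizes, so no automorphism swaps them; each part is permuted independently, giving S_2 × S_3 of order 2!·3! = 12.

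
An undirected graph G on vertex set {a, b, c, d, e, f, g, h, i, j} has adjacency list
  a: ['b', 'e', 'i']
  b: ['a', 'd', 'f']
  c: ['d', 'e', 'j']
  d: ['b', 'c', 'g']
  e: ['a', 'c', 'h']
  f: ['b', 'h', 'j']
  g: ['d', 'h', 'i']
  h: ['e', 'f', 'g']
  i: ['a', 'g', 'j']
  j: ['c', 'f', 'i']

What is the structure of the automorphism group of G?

S_5

G is 3-regular on 10 vertices with no triangles and no 4-cycles (girth 5): this is the Petersen graph. It is a classical fact that the Petersen graph has automorphism group S_5 (order 120), arising from its description as the Kneser graph K(5,2).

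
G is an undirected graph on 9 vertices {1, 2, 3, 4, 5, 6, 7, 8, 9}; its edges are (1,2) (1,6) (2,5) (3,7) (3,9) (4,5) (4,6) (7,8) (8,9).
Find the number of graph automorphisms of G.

80

G has two connected components, {1, 2, 4, 5, 6} and {3, 7, 8, 9}; each is 2-regular, so G = C_5 ⊔ C_4. No automorphism exchanges components of different sizes, hence Aut(G) is the direct product D_5 × D_4, order 80.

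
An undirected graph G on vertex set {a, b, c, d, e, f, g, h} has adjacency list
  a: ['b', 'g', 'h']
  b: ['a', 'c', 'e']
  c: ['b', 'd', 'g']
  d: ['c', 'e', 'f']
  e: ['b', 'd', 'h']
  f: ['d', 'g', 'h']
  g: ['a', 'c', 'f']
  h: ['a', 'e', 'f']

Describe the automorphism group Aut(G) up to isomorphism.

the hyperoctahedral group B_3

G is 3-regular and bipartite on 2^3 = 8 vertices with girth 4; it is the hypercube graph Q_3. The symmetry group of the 3-cube is the hyperoctahedral group B_3 = Z_2 ≀ S_3, of order 2^3·3! = 48.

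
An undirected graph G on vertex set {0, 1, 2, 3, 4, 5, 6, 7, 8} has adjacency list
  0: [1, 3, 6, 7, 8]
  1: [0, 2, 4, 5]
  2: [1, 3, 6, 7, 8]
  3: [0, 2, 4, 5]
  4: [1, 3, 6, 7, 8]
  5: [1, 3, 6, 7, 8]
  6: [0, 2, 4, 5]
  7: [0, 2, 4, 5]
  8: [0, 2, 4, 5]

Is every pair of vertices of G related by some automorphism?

No

Automorphisms preserve degree, but G has vertices of degree 4 and vertices of degree 5; no automorphism maps one to the other, so G is not vertex-transitive.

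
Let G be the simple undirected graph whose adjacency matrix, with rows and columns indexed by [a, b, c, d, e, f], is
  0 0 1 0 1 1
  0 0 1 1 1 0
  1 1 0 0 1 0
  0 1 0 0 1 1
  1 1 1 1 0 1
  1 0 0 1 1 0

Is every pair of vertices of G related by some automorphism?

Vertex e is the only vertex of degree 5, so every automorphism fixes it; G is not vertex-transitive.

No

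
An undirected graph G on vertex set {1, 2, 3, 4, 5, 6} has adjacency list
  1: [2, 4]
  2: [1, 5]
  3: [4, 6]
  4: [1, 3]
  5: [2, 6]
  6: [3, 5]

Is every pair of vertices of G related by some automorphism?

Yes

Every vertex has degree 2 and the graph is connected, so G is the 6-cycle C_6. The automorphisms of the 6-cycle are exactly the symmetries of a regular 6-gon: the dihedral group D_6, |D_6| = 12. This group acts transitively on the 6 vertices.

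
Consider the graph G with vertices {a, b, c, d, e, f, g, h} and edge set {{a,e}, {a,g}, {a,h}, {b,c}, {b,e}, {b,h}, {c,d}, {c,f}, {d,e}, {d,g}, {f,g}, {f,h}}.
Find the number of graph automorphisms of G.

G is 3-regular and bipartite on 2^3 = 8 vertices with girth 4; it is the hypercube graph Q_3. Aut(Q_3) consists of the signed permutations of the 3 coordinate axes: 3! permutations times 2^3 sign flips, so |Aut| = 2^3·3! = 48.

48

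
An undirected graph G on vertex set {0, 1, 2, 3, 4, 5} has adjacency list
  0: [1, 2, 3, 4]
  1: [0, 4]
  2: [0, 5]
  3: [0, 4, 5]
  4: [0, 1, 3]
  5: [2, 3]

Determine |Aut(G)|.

1

The degree sequence is [4, 2, 2, 3, 3, 2]. Checking the degree-preserving permutations of the vertex set shows that none except the identity preserves every edge, so Aut(G) is trivial.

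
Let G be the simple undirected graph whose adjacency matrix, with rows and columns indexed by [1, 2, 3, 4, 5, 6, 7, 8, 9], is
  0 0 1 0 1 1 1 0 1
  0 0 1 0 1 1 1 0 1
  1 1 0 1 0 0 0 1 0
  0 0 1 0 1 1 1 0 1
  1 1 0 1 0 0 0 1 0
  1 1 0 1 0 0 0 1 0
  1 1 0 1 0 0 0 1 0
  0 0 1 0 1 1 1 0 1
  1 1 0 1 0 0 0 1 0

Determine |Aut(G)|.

2880

The vertices split by degree into {1, 2, 4, 8} (degree 5) and {3, 5, 6, 7, 9} (degree 4); every edge runs between the two parts, so G is the complete bipartite graph K_{4,5}. Automorphisms preserve the bipartition setwise (since the parts differ in size) and act as S_4 × S_5 within it; |Aut| = 2880.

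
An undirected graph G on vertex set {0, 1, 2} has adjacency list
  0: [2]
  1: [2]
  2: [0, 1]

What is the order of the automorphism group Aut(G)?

2

The degree sequence is [1, 1, 2]; the two degree-1 vertices 0 and 1 are the ends of a path, so G = P_3. The only nontrivial automorphism of a path is the end-to-end reflection, so Aut(G) ≅ Z_2.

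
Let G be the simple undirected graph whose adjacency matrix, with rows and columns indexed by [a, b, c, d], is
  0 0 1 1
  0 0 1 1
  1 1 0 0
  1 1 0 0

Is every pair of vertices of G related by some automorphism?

Yes

Every vertex has degree 2 and the graph is connected, so G is the 4-cycle C_4. The automorphisms of the 4-cycle are exactly the symmetries of a regular 4-gon: the dihedral group D_4, |D_4| = 8. Under this action every vertex can be carried to every other, so G is vertex-transitive.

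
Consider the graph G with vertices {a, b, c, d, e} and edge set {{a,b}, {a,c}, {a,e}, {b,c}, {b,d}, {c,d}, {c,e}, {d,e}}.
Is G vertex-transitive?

No

Vertex c is the only vertex of degree 4, so every automorphism fixes it; G is not vertex-transitive.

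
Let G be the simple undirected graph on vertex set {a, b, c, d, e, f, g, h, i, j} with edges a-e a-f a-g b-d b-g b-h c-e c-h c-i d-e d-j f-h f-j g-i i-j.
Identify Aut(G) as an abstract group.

the symmetric group S_5

G is 3-regular on 10 vertices with no triangles and no 4-cycles (girth 5): this is the Petersen graph. Viewing the Petersen graph as the Kneser graph K(5,2) — vertices are 2-subsets of {1,…,5}, edges join disjoint pairs — its automorphisms are exactly the permutations of the 5-element set, so Aut ≅ S_5 of order 120.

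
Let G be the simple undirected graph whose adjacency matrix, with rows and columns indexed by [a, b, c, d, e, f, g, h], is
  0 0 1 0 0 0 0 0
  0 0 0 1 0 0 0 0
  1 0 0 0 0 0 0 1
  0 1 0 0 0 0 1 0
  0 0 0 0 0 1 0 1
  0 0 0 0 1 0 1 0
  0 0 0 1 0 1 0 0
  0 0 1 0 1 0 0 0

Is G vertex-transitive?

No

Automorphisms preserve degree, but G has vertices of degree 1 and vertices of degree 2; no automorphism maps one to the other, so G is not vertex-transitive.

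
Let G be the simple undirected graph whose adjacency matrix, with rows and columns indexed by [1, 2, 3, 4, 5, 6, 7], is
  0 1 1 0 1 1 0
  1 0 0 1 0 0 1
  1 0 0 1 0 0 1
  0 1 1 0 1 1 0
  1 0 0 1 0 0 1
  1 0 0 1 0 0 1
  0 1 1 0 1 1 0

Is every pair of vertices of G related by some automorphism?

No

Automorphisms preserve degree, but G has vertices of degree 3 and vertices of degree 4; no automorphism maps one to the other, so G is not vertex-transitive.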